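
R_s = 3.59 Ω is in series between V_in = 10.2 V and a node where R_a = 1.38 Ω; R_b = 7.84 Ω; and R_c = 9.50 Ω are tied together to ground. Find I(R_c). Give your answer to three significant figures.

Parallel bank: R_p = 1/(1/1.38 + 1/7.84 + 1/9.50) = 1.044 Ω.
V_A by voltage divider: V_A = 10.2 × 1.044/(3.59 + 1.044) = 2.299 V.
I(R_c) = V_A / R_c = 2.299/9.50 = 0.2420 A.

I ≈ 0.242 A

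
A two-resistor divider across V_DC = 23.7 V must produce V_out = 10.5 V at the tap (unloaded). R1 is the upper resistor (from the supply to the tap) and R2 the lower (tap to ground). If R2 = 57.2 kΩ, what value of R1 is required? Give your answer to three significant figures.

Required fraction k = V_out/V_DC = 0.4430.
Rearranging, R1 = R2·(1−k)/k = 57.2 × 1.257 = 71.91 kΩ.

R1 ≈ 71.9 kΩ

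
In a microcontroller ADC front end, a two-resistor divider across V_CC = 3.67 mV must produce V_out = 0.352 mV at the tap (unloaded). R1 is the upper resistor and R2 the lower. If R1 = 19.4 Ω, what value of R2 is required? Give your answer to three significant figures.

R2 ≈ 2.06 Ω

V_out/V_CC = R2/(R1+R2) = 0.09591.
So R2 = R1 · V_out/(V_CC − V_out) = 19.4 × 0.352/(3.67 − 0.352) = 19.4 × 0.1061 = 2.058 Ω.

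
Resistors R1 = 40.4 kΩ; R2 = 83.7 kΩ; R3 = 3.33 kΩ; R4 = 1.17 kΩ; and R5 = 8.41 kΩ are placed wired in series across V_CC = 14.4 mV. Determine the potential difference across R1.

V ≈ 4.25 mV

ΣR = 40.4 + 83.7 + 3.33 + 1.17 + 8.41 = 137.0 kΩ.
V = V_CC · R/ΣR = 14.4 × 0.2949 = 4.246 mV.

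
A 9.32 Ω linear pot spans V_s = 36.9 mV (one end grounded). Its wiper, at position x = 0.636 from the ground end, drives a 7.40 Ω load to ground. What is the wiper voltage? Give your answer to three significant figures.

V_out ≈ 18.2 mV

Split the track: R_lower = x·R_p = 5.928 Ω, R_upper = (1−x)·R_p = 3.392 Ω.
(x·R_p) ‖ R_L = 3.291 Ω.
Then V_out = V_s · 3.291/(3.392 + 3.291) = 18.17 mV.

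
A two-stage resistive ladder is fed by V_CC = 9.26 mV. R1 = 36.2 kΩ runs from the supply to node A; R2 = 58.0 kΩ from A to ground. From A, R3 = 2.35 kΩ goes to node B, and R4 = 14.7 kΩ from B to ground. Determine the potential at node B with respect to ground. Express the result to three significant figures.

Looking into the second stage from A: R3 + R4 = 17.05 kΩ appears in parallel with R2.
R2 ‖ (R3+R4) = 13.18 kΩ.
So V_A = 9.26 × 0.2669 = 2.471 mV.
V_B = V_A × 0.8622 = 2.131 mV.

V_B ≈ 2.13 mV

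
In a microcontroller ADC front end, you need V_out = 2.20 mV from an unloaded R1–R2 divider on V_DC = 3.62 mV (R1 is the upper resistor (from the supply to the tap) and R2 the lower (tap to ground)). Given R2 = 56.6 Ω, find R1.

Required fraction k = V_out/V_DC = 0.6077.
R1 = R2·(1/k − 1) = 56.6 × 0.6455 = 36.53 Ω.

R1 ≈ 36.5 Ω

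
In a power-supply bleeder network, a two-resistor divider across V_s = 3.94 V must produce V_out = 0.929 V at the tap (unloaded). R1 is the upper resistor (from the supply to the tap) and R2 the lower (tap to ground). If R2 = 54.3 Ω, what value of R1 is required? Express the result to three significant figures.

Required fraction k = V_out/V_s = 0.2358.
R1 = R2·(1/k − 1) = 54.3 × 3.241 = 176.0 Ω.

R1 ≈ 176 Ω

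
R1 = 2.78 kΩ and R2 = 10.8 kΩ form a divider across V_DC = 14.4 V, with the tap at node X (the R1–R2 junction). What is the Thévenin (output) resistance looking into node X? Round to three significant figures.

Zeroing V_DC shorts the top of R1 to ground, so R_th = R1 ‖ R2 = 2.211 kΩ.

R_th ≈ 2.21 kΩ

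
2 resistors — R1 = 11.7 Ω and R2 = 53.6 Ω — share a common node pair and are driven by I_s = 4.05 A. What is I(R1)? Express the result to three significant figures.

For two parallel branches, I_k = I_s · (other R)/(sum of R).
So I = 4.05 × 53.6/65.30 = 3.324 A.

I ≈ 3.32 A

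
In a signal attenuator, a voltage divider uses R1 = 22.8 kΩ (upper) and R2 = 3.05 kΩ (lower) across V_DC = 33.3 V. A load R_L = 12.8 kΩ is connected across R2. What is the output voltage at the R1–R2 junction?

V_out ≈ 3.25 V

R2 ‖ R_L = (3.05 × 12.8)/(3.05 + 12.8) = 2.463 kΩ.
Then V_out = V_DC · R2'/(R1 + R2') = 33.3 × 2.463/25.26 = 3.247 V.
(Unloaded it would be 3.93 V; the load pulls it down.)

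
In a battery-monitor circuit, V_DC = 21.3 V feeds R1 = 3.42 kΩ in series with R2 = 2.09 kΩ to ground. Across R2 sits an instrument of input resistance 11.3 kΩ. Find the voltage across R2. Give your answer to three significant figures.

R2 ‖ R_L = (2.09 × 11.3)/(2.09 + 11.3) = 1.764 kΩ.
Now apply the divider: V_out = 21.3 × 0.3402 = 7.247 V.

V_out ≈ 7.25 V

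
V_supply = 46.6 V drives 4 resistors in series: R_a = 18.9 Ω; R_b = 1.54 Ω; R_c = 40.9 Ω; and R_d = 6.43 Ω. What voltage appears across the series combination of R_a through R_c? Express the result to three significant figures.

ΣR = 18.9 + 1.54 + 40.9 + 6.43 = 67.77 Ω.
R_{R_a..R_c} = 18.9 + 1.54 + 40.9 = 61.34 Ω.
Voltage divider: V = V_supply · (61.34 / 67.77) = 46.6 × 0.9051 = 42.18 V.

V ≈ 42.2 V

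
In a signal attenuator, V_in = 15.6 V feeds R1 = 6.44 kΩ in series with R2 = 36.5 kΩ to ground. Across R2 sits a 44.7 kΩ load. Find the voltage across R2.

First combine the lower leg with the load: R2 ‖ R_L = 20.09 kΩ.
Voltage divider with the loaded lower leg: V_out = 15.6 × 20.09/(6.44 + 20.09) = 15.6 × 0.7573 = 11.81 V.
(Unloaded it would be 13.3 V; the load pulls it down.)

V_out ≈ 11.8 V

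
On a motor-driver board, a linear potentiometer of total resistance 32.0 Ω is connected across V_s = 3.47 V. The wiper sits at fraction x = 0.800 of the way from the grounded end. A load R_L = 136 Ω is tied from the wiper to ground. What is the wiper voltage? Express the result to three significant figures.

Split the track: R_lower = x·R_p = 25.60 Ω, R_upper = (1−x)·R_p = 6.400 Ω.
Lower segment in parallel with the load: 25.60 ‖ 136 = 21.54 Ω.
V_out = 3.47 × 21.54/(6.400 + 21.54) = 2.675 V.

V_out ≈ 2.68 V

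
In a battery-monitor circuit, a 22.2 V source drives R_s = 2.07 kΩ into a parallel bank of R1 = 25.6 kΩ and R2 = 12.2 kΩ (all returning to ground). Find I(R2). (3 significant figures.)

Parallel bank: R_p = 1/(1/25.6 + 1/12.2) = 8.262 kΩ.
V_A by voltage divider: V_A = 22.2 × 8.262/(2.07 + 8.262) = 17.75 V.
Branch current I = V_A/R2 = 17.75/12.2 = 1.455 mA.

I ≈ 1.46 mA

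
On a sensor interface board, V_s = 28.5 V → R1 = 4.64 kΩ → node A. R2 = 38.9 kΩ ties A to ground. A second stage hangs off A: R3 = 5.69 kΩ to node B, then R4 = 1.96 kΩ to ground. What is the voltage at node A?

Looking into the second stage from A: R3 + R4 = 7.650 kΩ appears in parallel with R2.
Effective lower resistance at A: R2 ‖ 7.650 = 6.393 kΩ.
V_A = 28.5 × 6.393/(4.64 + 6.393) = 16.51 V.

V_A ≈ 16.5 V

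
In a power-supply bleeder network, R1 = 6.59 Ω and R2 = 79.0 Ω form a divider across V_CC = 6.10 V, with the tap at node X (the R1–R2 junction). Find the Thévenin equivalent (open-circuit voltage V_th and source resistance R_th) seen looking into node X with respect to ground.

V_th ≈ 5.63 V, R_th ≈ 6.08 Ω

Open-circuit (no load on X): V_th = V_CC · R2/(R1 + R2) = 6.10 × 79.0/(6.590 + 79.0) = 5.630 V.
Zeroing V_CC shorts the top of R1 to ground, so R_th = R1 ‖ R2 = 6.083 Ω.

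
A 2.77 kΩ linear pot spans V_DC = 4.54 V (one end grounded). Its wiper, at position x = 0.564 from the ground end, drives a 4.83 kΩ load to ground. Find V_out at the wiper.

V_out ≈ 2.24 V

Lower segment x·R_p = 1.562 kΩ; upper segment (1−x)·R_p = 1.208 kΩ.
Lower segment in parallel with the load: 1.562 ‖ 4.83 = 1.180 kΩ.
Loaded-divider output: V_out = 4.54 × 0.4943 = 2.244 V.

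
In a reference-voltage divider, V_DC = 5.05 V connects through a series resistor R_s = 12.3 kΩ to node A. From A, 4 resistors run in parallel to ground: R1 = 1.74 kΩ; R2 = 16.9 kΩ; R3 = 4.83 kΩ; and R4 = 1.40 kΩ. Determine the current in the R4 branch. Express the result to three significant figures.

I ≈ 0.179 mA

Parallel bank: R_p = 1/(1/1.74 + 1/16.9 + 1/4.83 + 1/1.40) = 0.6430 kΩ.
Node voltage V_A = V_DC · R_p/(R_s + R_p) = 5.05 × 0.04968 = 0.2509 V.
I(R4) = V_A / R4 = 0.2509/1.40 = 0.1792 mA.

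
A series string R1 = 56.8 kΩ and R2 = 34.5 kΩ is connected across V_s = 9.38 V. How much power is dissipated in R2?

The common current is I = 9.38/91.30 = 0.1027 mA.
V(R2) = I·R = 3.544 V; P = V·I = 3.544 × 0.1027 = 0.3642 mW.

P ≈ 0.364 mW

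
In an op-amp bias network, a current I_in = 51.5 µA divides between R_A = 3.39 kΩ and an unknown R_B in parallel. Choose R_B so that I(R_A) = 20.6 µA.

R_B ≈ 2.26 kΩ

In a two-way split, I_A/I_in = R_B/(R_A + R_B).
With f = 0.4000, R_B = R_A · f/(1−f) = 3.39 × 0.6667 = 2.260 kΩ.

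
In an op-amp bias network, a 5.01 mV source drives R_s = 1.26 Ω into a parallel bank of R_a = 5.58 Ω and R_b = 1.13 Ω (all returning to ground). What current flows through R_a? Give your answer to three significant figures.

I ≈ 0.384 mA

Equivalent of the parallel group: R_p = 0.9397 Ω.
V_A by voltage divider: V_A = 5.01 × 0.9397/(1.26 + 0.9397) = 2.140 mV.
Branch current I = V_A/R_a = 2.140/5.58 = 0.3836 mA.
(Check via current divider: I_total = 2.278 mA; share G_k/ΣG = 0.1684 → same result.)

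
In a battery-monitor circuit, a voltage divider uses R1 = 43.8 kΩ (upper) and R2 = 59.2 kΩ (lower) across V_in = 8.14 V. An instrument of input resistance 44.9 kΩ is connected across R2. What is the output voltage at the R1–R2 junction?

V_out ≈ 3.00 V

R2 ‖ R_L = (59.2 × 44.9)/(59.2 + 44.9) = 25.53 kΩ.
Then V_out = V_in · R2'/(R1 + R2') = 8.14 × 25.53/69.33 = 2.998 V.
(Unloaded it would be 4.68 V; the load pulls it down.)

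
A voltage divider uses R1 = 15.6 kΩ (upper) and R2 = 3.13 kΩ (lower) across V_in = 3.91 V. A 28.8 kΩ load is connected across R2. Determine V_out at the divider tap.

V_out ≈ 0.599 V

R2 ‖ R_L = (3.13 × 28.8)/(3.13 + 28.8) = 2.823 kΩ.
Then V_out = V_in · R2'/(R1 + R2') = 3.91 × 2.823/18.42 = 0.5992 V.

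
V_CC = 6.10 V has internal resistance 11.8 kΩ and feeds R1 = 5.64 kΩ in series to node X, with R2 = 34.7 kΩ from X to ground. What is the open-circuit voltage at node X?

R1' = 11.8 + 5.64 = 17.44 kΩ (source resistance + R1).
Open-circuit (no load on X): V_th = V_CC · R2/(R1' + R2) = 6.10 × 34.7/(17.44 + 34.7) = 4.060 V.

V_th ≈ 4.06 V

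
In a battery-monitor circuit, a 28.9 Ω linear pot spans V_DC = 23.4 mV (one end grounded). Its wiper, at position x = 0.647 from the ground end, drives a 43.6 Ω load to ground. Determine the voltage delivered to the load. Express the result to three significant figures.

V_out ≈ 13.1 mV

The pot divides into 10.20 Ω above the wiper and 18.70 Ω below.
(x·R_p) ‖ R_L = 13.09 Ω.
Then V_out = V_DC · 13.09/(10.20 + 13.09) = 13.15 mV.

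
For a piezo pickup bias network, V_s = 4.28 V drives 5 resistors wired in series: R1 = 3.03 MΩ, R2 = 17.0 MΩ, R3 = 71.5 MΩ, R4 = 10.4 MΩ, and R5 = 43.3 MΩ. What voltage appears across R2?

V ≈ 0.501 V

Series total: ΣR = 3.03 + 17.0 + 71.5 + 10.4 + 43.3 = 145.2 MΩ.
V = V_s · R/ΣR = 4.28 × 0.1171 = 0.5010 V.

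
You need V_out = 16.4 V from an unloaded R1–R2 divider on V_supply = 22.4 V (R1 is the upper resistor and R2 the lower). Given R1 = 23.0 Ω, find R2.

Required fraction k = V_out/V_supply = 0.7321.
Rearranging, R2 = R1·k/(1−k) = 23.0 × 2.733 = 62.87 Ω.

R2 ≈ 62.9 Ω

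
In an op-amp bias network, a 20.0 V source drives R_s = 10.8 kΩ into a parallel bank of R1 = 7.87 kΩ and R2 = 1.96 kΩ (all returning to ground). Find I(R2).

Combine the parallel branches: R_p = (1/7.87 + 1/1.96)⁻¹ = 1.569 kΩ.
V_A by voltage divider: V_A = 20.0 × 1.569/(10.8 + 1.569) = 2.537 V.
Branch current I = V_A/R2 = 2.537/1.96 = 1.295 mA.

I ≈ 1.29 mA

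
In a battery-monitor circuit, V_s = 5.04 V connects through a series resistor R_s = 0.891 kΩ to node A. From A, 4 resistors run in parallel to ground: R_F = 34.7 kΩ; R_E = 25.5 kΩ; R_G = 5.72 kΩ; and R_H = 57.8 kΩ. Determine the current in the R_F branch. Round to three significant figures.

Parallel bank: R_p = 1/(1/34.7 + 1/25.5 + 1/5.72 + 1/57.8) = 3.844 kΩ.
V_A by voltage divider: V_A = 5.04 × 3.844/(0.891 + 3.844) = 4.092 V.
I(R_F) = V_A / R_F = 4.092/34.7 = 0.1179 mA.
(Equivalently: I_total = 1.064 mA, then current-divider fraction G_k/ΣG = 0.1108.)

I ≈ 0.118 mA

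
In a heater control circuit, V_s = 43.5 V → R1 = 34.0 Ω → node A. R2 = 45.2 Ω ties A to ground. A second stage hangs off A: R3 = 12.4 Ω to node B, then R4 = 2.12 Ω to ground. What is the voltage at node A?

V_A ≈ 10.6 V

The second stage (R3 + R4 = 14.52 Ω) loads node A in parallel with R2.
Effective lower resistance at A: R2 ‖ 14.52 = 10.99 Ω.
So V_A = 43.5 × 0.2443 = 10.63 V.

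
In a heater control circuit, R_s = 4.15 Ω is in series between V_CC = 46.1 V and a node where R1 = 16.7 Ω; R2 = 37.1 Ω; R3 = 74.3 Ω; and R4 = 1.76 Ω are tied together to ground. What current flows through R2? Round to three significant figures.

I ≈ 0.329 A

Equivalent of the parallel group: R_p = 1.496 Ω.
V_A by voltage divider: V_A = 46.1 × 1.496/(4.15 + 1.496) = 12.21 V.
I(R2) = V_A / R2 = 12.21/37.1 = 0.3292 A.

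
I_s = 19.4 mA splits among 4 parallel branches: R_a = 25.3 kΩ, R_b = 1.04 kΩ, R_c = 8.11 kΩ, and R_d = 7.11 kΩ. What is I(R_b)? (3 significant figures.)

I ≈ 14.7 mA

Total conductance ΣG = 1/25.3 + 1/1.04 + 1/8.11 + 1/7.11 = 1.265 (units of 1/kΩ).
Current divider: I(R_b) = I_s · G_k/ΣG = 19.4 × (0.9615/1.265) = 19.4 × 0.7601 = 14.75 mA.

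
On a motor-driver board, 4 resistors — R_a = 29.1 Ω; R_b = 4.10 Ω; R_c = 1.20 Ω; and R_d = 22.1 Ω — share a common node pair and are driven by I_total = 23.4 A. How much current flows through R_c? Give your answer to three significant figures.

Conductances: ΣG = 1/29.1 + 1/4.10 + 1/1.20 + 1/22.1 = 1.157 (1/Ω).
Current divider: I(R_c) = I_total · G_k/ΣG = 23.4 × (0.8333/1.157) = 23.4 × 0.7203 = 16.86 A.

I ≈ 16.9 A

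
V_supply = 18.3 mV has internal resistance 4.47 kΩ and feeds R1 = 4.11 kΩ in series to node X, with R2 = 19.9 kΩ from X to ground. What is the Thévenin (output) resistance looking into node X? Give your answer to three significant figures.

R_th ≈ 6.00 kΩ

R1' = 4.47 + 4.11 = 8.580 kΩ (source resistance + R1).
With V_supply suppressed (replaced by a short), R_th = R1' ‖ R2 = (8.580 × 19.9)/(8.580 + 19.9) = 5.995 kΩ.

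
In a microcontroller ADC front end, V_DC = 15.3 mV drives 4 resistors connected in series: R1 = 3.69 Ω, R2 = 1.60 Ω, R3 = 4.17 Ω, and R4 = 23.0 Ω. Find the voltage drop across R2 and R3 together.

V ≈ 2.72 mV

Total series resistance ΣR = 3.69 + 1.60 + 4.17 + 23.0 = 32.46 Ω.
R_{R2..R3} = 1.60 + 4.17 = 5.770 Ω.
V = V_DC · R/ΣR = 15.3 × 0.1778 = 2.720 mV.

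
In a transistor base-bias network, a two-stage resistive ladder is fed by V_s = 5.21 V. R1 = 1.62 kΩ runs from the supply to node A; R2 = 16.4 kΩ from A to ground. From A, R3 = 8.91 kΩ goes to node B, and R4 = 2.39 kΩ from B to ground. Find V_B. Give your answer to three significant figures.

The second stage (R3 + R4 = 11.30 kΩ) loads node A in parallel with R2.
Effective lower resistance at A: R2 ‖ 11.30 = 6.690 kΩ.
So V_A = 5.21 × 0.8051 = 4.194 V.
Stage 2 is unloaded, so V_B = V_A · R4/(R3+R4) = 4.194 × 2.39/11.30 = 0.8871 V.

V_B ≈ 0.887 V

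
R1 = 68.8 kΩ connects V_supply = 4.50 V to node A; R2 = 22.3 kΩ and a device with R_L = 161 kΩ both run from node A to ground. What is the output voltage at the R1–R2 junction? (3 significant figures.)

R2 ‖ R_L = (22.3 × 161)/(22.3 + 161) = 19.59 kΩ.
Now apply the divider: V_out = 4.50 × 0.2216 = 0.9972 V.
(Unloaded it would be 1.10 V; the load pulls it down.)

V_out ≈ 0.997 V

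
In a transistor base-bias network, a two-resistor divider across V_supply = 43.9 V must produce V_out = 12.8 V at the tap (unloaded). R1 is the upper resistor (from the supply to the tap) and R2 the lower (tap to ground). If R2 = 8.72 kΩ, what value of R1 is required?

R1 ≈ 21.2 kΩ

Required fraction k = V_out/V_supply = 0.2916.
So R1 = R2 · (V_supply/V_out − 1) = 8.72 × (43.9/12.8 − 1) = 8.72 × 2.430 = 21.19 kΩ.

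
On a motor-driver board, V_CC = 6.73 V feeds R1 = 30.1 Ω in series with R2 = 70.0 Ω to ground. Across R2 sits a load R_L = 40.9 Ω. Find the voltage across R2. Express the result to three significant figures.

R2 ‖ R_L = (70.0 × 40.9)/(70.0 + 40.9) = 25.82 Ω.
Then V_out = V_CC · R2'/(R1 + R2') = 6.73 × 25.82/55.92 = 3.107 V.
(Unloaded it would be 4.71 V; the load pulls it down.)

V_out ≈ 3.11 V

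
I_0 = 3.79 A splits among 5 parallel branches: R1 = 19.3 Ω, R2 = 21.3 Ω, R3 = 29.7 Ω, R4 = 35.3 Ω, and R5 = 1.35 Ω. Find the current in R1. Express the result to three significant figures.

Conductances: ΣG = 1/19.3 + 1/21.3 + 1/29.7 + 1/35.3 + 1/1.35 = 0.9015 (1/Ω).
Current divider: I(R1) = I_0 · G_k/ΣG = 3.79 × (0.05181/0.9015) = 3.79 × 0.05747 = 0.2178 A.

I ≈ 0.218 A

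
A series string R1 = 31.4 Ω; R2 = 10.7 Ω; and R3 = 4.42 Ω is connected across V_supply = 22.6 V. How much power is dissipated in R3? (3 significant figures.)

The common current is I = 22.6/46.52 = 0.4858 A.
P = I²R = 0.2360 × 4.42 = 1.043 W.

P ≈ 1.04 W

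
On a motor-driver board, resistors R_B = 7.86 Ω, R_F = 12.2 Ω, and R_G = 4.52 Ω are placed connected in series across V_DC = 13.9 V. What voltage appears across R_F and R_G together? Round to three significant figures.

Total series resistance ΣR = 7.86 + 12.2 + 4.52 = 24.58 Ω.
R_{R_F..R_G} = 12.2 + 4.52 = 16.72 Ω.
By the voltage-divider rule, V = 13.9 × 16.72/24.58 = 9.455 V.

V ≈ 9.46 V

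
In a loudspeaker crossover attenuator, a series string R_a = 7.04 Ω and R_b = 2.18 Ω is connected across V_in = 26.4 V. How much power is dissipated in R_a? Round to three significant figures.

Series current I = V_in/ΣR = 26.4/9.220 = 2.863 A.
V(R_a) = I·R = 20.16 V; P = V·I = 20.16 × 2.863 = 57.72 W.

P ≈ 57.7 W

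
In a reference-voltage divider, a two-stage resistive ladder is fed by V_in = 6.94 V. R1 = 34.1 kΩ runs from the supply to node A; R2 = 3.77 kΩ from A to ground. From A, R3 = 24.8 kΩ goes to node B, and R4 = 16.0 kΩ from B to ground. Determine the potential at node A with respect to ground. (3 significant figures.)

The second stage (R3 + R4 = 40.80 kΩ) loads node A in parallel with R2.
Effective lower resistance at A: R2 ‖ 40.80 = 3.451 kΩ.
First divider: V_A = V_in · 3.451/(34.1 + 3.451) = 0.6378 V.

V_A ≈ 0.638 V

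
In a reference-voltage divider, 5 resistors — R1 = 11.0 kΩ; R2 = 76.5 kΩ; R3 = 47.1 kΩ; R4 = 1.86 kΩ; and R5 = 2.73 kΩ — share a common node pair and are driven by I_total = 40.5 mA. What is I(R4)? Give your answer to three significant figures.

I ≈ 21.2 mA

ΣG = 1/11.0 + 1/76.5 + 1/47.1 + 1/1.86 + 1/2.73 = 1.029.
Current divider: I(R4) = I_total · G_k/ΣG = 40.5 × (0.5376/1.029) = 40.5 × 0.5224 = 21.16 mA.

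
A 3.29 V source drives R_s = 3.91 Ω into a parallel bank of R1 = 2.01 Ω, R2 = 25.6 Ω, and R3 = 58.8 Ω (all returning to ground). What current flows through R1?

I ≈ 0.517 A

Combine the parallel branches: R_p = (1/2.01 + 1/25.6 + 1/58.8)⁻¹ = 1.806 Ω.
V_A = 3.29 × 1.806/5.716 = 1.040 V.
I(R1) = V_A / R1 = 1.040/2.01 = 0.5172 A.
(Check via current divider: I_total = 0.5755 A; share G_k/ΣG = 0.8987 → same result.)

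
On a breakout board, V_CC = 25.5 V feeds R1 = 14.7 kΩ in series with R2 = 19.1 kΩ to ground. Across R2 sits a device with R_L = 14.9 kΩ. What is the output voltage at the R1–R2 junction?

V_out ≈ 9.25 V

The load sits in parallel with R2, giving an effective lower resistance R2' = R2·R_L/(R2+R_L) = 8.370 kΩ.
Now apply the divider: V_out = 25.5 × 0.3628 = 9.252 V.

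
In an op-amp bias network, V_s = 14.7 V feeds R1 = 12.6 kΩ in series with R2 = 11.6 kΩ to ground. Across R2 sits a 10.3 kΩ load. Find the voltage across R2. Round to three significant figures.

R2 ‖ R_L = (11.6 × 10.3)/(11.6 + 10.3) = 5.456 kΩ.
Now apply the divider: V_out = 14.7 × 0.3022 = 4.442 V.
(Unloaded it would be 7.05 V; the load pulls it down.)

V_out ≈ 4.44 V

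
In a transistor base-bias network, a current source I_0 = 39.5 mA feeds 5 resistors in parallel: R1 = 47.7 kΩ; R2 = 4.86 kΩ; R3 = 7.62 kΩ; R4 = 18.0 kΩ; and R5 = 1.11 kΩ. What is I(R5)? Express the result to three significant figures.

I ≈ 27.1 mA

Conductances: ΣG = 1/47.7 + 1/4.86 + 1/7.62 + 1/18.0 + 1/1.11 = 1.314 (1/kΩ).
By the current-divider rule, I = I_0 · G_k/ΣG = 39.5 × 0.6854 = 27.07 mA.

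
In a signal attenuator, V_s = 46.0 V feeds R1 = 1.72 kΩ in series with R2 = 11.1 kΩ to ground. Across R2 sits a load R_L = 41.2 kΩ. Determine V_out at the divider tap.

First combine the lower leg with the load: R2 ‖ R_L = 8.744 kΩ.
Now apply the divider: V_out = 46.0 × 0.8356 = 38.44 V.

V_out ≈ 38.4 V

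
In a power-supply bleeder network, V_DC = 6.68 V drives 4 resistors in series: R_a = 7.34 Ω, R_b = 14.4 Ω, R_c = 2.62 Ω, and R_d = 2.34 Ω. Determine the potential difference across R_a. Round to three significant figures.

V ≈ 1.84 V

Series total: ΣR = 7.34 + 14.4 + 2.62 + 2.34 = 26.70 Ω.
Voltage divider: V = V_DC · (7.340 / 26.70) = 6.68 × 0.2749 = 1.836 V.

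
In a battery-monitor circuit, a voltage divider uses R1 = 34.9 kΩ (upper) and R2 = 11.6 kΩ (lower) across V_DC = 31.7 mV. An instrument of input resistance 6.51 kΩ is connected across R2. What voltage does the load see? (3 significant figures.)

V_out ≈ 3.38 mV

The load sits in parallel with R2, giving an effective lower resistance R2' = R2·R_L/(R2+R_L) = 4.170 kΩ.
Then V_out = V_DC · R2'/(R1 + R2') = 31.7 × 4.170/39.07 = 3.383 mV.
(Unloaded it would be 7.91 mV; the load pulls it down.)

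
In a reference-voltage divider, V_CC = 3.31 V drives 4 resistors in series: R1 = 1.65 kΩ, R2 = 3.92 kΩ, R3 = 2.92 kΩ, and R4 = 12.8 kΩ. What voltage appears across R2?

Total series resistance ΣR = 1.65 + 3.92 + 2.92 + 12.8 = 21.29 kΩ.
By the voltage-divider rule, V = 3.31 × 3.920/21.29 = 0.6095 V.

V ≈ 0.609 V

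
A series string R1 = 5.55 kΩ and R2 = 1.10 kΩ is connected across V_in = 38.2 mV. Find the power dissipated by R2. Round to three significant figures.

ΣR = 6.650 kΩ → I = 38.2/6.650 = 5.744 µA.
P = I²R = 33.00 × 1.10 = 36.30 nW.

P ≈ 36.3 nW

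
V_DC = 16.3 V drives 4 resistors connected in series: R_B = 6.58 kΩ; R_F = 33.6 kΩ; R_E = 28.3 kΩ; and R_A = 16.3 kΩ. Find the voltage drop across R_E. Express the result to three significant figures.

Total series resistance ΣR = 6.58 + 33.6 + 28.3 + 16.3 = 84.78 kΩ.
By the voltage-divider rule, V = 16.3 × 28.30/84.78 = 5.441 V.

V ≈ 5.44 V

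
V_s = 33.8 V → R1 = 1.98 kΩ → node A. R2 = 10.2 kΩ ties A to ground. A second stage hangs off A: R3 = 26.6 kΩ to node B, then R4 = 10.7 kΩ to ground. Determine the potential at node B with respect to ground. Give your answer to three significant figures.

Looking into the second stage from A: R3 + R4 = 37.30 kΩ appears in parallel with R2.
Effective lower resistance at A: R2 ‖ 37.30 = 8.010 kΩ.
V_A = 33.8 × 8.010/(1.98 + 8.010) = 27.10 V.
Then the unloaded second divider: V_B = V_A × R4/(R3+R4) = 27.10 × 0.2869 = 7.774 V.

V_B ≈ 7.77 V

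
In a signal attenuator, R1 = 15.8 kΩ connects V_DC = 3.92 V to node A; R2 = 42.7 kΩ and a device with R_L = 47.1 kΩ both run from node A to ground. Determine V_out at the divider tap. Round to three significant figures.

The load sits in parallel with R2, giving an effective lower resistance R2' = R2·R_L/(R2+R_L) = 22.40 kΩ.
Now apply the divider: V_out = 3.92 × 0.5863 = 2.298 V.

V_out ≈ 2.30 V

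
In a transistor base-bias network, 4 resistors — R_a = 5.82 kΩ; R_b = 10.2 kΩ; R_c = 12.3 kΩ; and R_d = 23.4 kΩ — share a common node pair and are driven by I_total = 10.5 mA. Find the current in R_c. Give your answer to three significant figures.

I ≈ 2.17 mA

Conductances: ΣG = 1/5.82 + 1/10.2 + 1/12.3 + 1/23.4 = 0.3939 (1/kΩ).
R_c takes the fraction G_k/ΣG = 0.08130/0.3939 = 0.2064, so I = 10.5 × 0.2064 = 2.167 mA.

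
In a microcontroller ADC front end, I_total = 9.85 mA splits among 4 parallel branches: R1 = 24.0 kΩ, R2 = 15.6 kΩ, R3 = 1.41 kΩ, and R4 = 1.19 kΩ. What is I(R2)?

I ≈ 0.381 mA

Conductances: ΣG = 1/24.0 + 1/15.6 + 1/1.41 + 1/1.19 = 1.655 (1/kΩ).
By the current-divider rule, I = I_total · G_k/ΣG = 9.85 × 0.03873 = 0.3814 mA.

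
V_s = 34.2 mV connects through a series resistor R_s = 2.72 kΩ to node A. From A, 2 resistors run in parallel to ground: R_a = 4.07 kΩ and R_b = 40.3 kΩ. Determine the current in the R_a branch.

Equivalent of the parallel group: R_p = 3.697 kΩ.
V_A = 34.2 × 3.697/6.417 = 19.70 mV.
I(R_a) = V_A / R_a = 19.70/4.07 = 4.841 µA.

I ≈ 4.84 µA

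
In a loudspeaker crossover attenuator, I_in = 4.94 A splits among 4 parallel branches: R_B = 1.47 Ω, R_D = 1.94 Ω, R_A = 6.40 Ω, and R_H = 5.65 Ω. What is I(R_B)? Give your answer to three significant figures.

I ≈ 2.20 A

Conductances: ΣG = 1/1.47 + 1/1.94 + 1/6.40 + 1/5.65 = 1.529 (1/Ω).
R_B takes the fraction G_k/ΣG = 0.6803/1.529 = 0.4449, so I = 4.94 × 0.4449 = 2.198 A.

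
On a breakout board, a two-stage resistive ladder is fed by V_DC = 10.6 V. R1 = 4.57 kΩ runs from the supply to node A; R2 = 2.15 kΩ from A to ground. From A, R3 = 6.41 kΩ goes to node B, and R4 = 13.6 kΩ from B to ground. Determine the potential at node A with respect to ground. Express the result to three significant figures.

Looking into the second stage from A: R3 + R4 = 20.01 kΩ appears in parallel with R2.
Effective lower resistance at A: R2 ‖ 20.01 = 1.941 kΩ.
So V_A = 10.6 × 0.2982 = 3.160 V.

V_A ≈ 3.16 V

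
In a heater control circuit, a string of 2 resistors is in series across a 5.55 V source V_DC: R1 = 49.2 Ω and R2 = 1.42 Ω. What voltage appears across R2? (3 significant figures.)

Total series resistance ΣR = 49.2 + 1.42 = 50.62 Ω.
V = V_DC · R/ΣR = 5.55 × 0.02805 = 0.1557 V.

V ≈ 0.156 V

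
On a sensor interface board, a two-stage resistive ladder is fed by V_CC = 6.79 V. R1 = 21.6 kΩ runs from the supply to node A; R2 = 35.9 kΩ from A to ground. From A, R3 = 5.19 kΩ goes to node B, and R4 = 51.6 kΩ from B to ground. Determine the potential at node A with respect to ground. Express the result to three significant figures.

Looking into the second stage from A: R3 + R4 = 56.79 kΩ appears in parallel with R2.
Effective lower resistance at A: R2 ‖ 56.79 = 22.00 kΩ.
First divider: V_A = V_CC · 22.00/(21.6 + 22.00) = 3.426 V.

V_A ≈ 3.43 V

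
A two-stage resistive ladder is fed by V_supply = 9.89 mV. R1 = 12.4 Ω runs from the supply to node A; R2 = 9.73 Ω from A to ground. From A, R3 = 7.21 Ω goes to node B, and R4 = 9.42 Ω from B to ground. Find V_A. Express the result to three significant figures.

Looking into the second stage from A: R3 + R4 = 16.63 Ω appears in parallel with R2.
R2 ‖ (R3+R4) = 6.138 Ω.
So V_A = 9.89 × 0.3311 = 3.275 mV.

V_A ≈ 3.27 mV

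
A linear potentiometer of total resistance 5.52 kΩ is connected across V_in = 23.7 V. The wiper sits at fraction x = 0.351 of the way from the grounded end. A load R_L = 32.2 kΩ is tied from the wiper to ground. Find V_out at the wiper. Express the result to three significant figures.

Lower segment x·R_p = 1.938 kΩ; upper segment (1−x)·R_p = 3.582 kΩ.
(x·R_p) ‖ R_L = 1.828 kΩ.
Then V_out = V_in · 1.828/(3.582 + 1.828) = 8.006 V.

V_out ≈ 8.01 V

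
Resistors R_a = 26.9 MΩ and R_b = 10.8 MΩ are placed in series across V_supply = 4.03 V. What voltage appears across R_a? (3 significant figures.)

Total series resistance ΣR = 26.9 + 10.8 = 37.70 MΩ.
By the voltage-divider rule, V = 4.03 × 26.90/37.70 = 2.876 V.

V ≈ 2.88 V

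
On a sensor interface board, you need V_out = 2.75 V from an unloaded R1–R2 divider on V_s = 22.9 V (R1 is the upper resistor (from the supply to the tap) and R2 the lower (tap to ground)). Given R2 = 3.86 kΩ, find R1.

The divider ratio is R2/(R1+R2) = 2.75/22.9 = 0.1201.
R1 = R2·(1/k − 1) = 3.86 × 7.327 = 28.28 kΩ.

R1 ≈ 28.3 kΩ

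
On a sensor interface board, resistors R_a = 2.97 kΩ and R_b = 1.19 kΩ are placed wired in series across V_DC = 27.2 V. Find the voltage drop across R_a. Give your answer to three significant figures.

ΣR = 2.97 + 1.19 = 4.160 kΩ.
Voltage divider: V = V_DC · (2.970 / 4.160) = 27.2 × 0.7139 = 19.42 V.

V ≈ 19.4 V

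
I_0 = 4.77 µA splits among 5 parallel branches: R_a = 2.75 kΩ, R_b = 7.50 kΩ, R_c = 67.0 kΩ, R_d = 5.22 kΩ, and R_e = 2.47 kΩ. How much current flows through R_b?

I ≈ 0.574 µA

ΣG = 1/2.75 + 1/7.50 + 1/67.0 + 1/5.22 + 1/2.47 = 1.108.
R_b takes the fraction G_k/ΣG = 0.1333/1.108 = 0.1203, so I = 4.77 × 0.1203 = 0.5738 µA.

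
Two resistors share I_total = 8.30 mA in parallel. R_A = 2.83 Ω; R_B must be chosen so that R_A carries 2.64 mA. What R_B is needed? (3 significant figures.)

Two-branch current divider: I_A = I_total · R_B/(R_A + R_B).
With f = 0.3181, R_B = R_A · f/(1−f) = 2.83 × 0.4664 = 1.320 Ω.

R_B ≈ 1.32 Ω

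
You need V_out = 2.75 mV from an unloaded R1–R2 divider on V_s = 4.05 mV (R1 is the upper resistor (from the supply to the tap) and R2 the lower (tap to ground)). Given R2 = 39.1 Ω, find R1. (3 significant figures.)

R1 ≈ 18.5 Ω

V_out/V_s = R2/(R1+R2) = 0.6790.
R1 = R2·(1/k − 1) = 39.1 × 0.4727 = 18.48 Ω.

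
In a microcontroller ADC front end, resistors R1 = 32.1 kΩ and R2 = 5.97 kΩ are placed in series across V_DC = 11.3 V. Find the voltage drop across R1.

V ≈ 9.53 V

Series total: ΣR = 32.1 + 5.97 = 38.07 kΩ.
By the voltage-divider rule, V = 11.3 × 32.10/38.07 = 9.528 V.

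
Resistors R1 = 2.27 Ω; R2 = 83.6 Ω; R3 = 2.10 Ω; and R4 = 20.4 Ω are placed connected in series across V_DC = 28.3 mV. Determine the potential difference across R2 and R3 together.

V ≈ 22.4 mV

ΣR = 2.27 + 83.6 + 2.10 + 20.4 = 108.4 Ω.
R_{R2..R3} = 83.6 + 2.10 = 85.70 Ω.
V = V_DC · R/ΣR = 28.3 × 0.7908 = 22.38 mV.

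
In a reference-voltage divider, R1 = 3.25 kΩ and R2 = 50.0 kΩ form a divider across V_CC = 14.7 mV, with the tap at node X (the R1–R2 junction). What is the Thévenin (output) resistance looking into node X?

With V_CC suppressed (replaced by a short), R_th = R1 ‖ R2 = (3.250 × 50.0)/(3.250 + 50.0) = 3.052 kΩ.

R_th ≈ 3.05 kΩ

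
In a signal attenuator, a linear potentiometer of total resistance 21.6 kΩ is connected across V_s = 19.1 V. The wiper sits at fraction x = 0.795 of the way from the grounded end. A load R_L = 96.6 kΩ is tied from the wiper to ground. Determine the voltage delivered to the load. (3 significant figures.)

V_out ≈ 14.7 V

Lower segment x·R_p = 17.17 kΩ; upper segment (1−x)·R_p = 4.428 kΩ.
R_L loads the lower segment: effective lower R = 14.58 kΩ.
V_out = 19.1 × 14.58/(4.428 + 14.58) = 14.65 V.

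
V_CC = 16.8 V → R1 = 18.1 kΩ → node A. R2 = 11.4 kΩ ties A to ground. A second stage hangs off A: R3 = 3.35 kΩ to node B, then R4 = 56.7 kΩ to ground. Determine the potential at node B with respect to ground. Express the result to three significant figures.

V_B ≈ 5.49 V

Looking into the second stage from A: R3 + R4 = 60.05 kΩ appears in parallel with R2.
R2 ‖ (R3+R4) = 9.581 kΩ.
So V_A = 16.8 × 0.3461 = 5.815 V.
Stage 2 is unloaded, so V_B = V_A · R4/(R3+R4) = 5.815 × 56.7/60.05 = 5.490 V.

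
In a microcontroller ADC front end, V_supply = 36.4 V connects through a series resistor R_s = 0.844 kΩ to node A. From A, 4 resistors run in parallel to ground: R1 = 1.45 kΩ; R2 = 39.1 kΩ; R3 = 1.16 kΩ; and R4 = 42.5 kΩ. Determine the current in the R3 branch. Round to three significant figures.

Parallel bank: R_p = 1/(1/1.45 + 1/39.1 + 1/1.16 + 1/42.5) = 0.6247 kΩ.
V_A = 36.4 × 0.6247/1.469 = 15.48 V.
Branch current I = V_A/R3 = 15.48/1.16 = 13.35 mA.

I ≈ 13.3 mA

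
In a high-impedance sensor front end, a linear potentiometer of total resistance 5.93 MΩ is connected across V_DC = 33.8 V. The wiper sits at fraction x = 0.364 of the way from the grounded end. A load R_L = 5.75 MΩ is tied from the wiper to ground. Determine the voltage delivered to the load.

The pot divides into 3.771 MΩ above the wiper and 2.159 MΩ below.
(x·R_p) ‖ R_L = 1.569 MΩ.
V_out = 33.8 × 1.569/(3.771 + 1.569) = 9.932 V.

V_out ≈ 9.93 V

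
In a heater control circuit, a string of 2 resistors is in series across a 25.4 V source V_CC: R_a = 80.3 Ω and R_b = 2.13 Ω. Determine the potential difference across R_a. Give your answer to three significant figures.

V ≈ 24.7 V

ΣR = 80.3 + 2.13 = 82.43 Ω.
Voltage divider: V = V_CC · (80.30 / 82.43) = 25.4 × 0.9742 = 24.74 V.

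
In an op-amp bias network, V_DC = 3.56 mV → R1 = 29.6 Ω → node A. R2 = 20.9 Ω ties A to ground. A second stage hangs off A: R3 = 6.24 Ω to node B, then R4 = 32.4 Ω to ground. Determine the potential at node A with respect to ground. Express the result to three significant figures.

The second stage (R3 + R4 = 38.64 Ω) loads node A in parallel with R2.
R2 ‖ (R3+R4) = 13.56 Ω.
First divider: V_A = V_DC · 13.56/(29.6 + 13.56) = 1.119 mV.

V_A ≈ 1.12 mV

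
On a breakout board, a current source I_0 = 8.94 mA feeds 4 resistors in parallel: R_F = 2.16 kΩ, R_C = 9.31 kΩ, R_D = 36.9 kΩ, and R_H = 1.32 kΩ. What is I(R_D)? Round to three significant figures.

I ≈ 0.179 mA

Conductances: ΣG = 1/2.16 + 1/9.31 + 1/36.9 + 1/1.32 = 1.355 (1/kΩ).
By the current-divider rule, I = I_0 · G_k/ΣG = 8.94 × 0.02000 = 0.1788 mA.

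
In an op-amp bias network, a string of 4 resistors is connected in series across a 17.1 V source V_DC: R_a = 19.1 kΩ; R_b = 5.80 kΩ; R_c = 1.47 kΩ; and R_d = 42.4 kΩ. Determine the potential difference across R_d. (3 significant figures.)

V ≈ 10.5 V

ΣR = 19.1 + 5.80 + 1.47 + 42.4 = 68.77 kΩ.
V = V_DC · R/ΣR = 17.1 × 0.6165 = 10.54 V.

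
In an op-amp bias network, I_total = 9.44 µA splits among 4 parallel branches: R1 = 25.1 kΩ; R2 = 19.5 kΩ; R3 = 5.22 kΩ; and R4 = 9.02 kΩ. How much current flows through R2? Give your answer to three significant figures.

I ≈ 1.23 µA

Total conductance ΣG = 1/25.1 + 1/19.5 + 1/5.22 + 1/9.02 = 0.3936 (units of 1/kΩ).
Current divider: I(R2) = I_total · G_k/ΣG = 9.44 × (0.05128/0.3936) = 9.44 × 0.1303 = 1.230 µA.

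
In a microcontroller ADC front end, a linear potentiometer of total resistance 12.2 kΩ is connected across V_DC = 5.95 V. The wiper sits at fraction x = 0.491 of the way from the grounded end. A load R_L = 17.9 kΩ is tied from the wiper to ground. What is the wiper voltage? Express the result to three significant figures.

V_out ≈ 2.50 V

Lower segment x·R_p = 5.990 kΩ; upper segment (1−x)·R_p = 6.210 kΩ.
(x·R_p) ‖ R_L = 4.488 kΩ.
V_out = 5.95 × 4.488/(6.210 + 4.488) = 2.496 V.
(Unloaded: V_out = x·V_DC = 2.92 V.)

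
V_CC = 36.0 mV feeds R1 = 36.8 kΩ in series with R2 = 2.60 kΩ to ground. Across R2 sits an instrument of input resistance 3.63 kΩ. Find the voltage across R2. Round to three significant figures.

The load sits in parallel with R2, giving an effective lower resistance R2' = R2·R_L/(R2+R_L) = 1.515 kΩ.
Voltage divider with the loaded lower leg: V_out = 36.0 × 1.515/(36.8 + 1.515) = 36.0 × 0.03954 = 1.423 mV.
(Unloaded it would be 2.38 mV; the load pulls it down.)

V_out ≈ 1.42 mV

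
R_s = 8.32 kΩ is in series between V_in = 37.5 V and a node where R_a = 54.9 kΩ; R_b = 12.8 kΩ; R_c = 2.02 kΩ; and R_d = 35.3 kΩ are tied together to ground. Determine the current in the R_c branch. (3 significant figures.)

I ≈ 3.02 mA

Combine the parallel branches: R_p = (1/54.9 + 1/12.8 + 1/2.02 + 1/35.3)⁻¹ = 1.614 kΩ.
V_A by voltage divider: V_A = 37.5 × 1.614/(8.32 + 1.614) = 6.092 V.
Branch current I = V_A/R_c = 6.092/2.02 = 3.016 mA.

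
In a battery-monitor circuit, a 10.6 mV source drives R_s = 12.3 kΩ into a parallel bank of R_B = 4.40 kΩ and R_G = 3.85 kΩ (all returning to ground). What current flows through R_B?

Equivalent of the parallel group: R_p = 2.053 kΩ.
V_A = 10.6 × 2.053/14.35 = 1.516 mV.
I(R_B) = V_A / R_B = 1.516/4.40 = 0.3446 µA.
(Equivalently: I_total = 0.7385 µA, then current-divider fraction G_k/ΣG = 0.4667.)

I ≈ 0.345 µA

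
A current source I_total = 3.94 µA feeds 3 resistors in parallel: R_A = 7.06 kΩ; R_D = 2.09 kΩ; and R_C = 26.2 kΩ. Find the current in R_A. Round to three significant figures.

I ≈ 0.848 µA

Total conductance ΣG = 1/7.06 + 1/2.09 + 1/26.2 = 0.6583 (units of 1/kΩ).
R_A takes the fraction G_k/ΣG = 0.1416/0.6583 = 0.2152, so I = 3.94 × 0.2152 = 0.8478 µA.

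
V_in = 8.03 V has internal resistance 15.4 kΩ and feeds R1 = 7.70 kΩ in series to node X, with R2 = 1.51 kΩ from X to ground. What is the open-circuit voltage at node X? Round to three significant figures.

V_th ≈ 0.493 V

R1' = 15.4 + 7.70 = 23.10 kΩ (source resistance + R1).
V_th is the unloaded tap voltage: V_in · R2/(R1'+R2) = 8.03 × 0.06136 = 0.4927 V.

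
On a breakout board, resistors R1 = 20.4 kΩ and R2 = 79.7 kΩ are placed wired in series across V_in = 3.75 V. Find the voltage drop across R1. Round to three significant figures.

Total series resistance ΣR = 20.4 + 79.7 = 100.1 kΩ.
By the voltage-divider rule, V = 3.75 × 20.40/100.1 = 0.7642 V.

V ≈ 0.764 V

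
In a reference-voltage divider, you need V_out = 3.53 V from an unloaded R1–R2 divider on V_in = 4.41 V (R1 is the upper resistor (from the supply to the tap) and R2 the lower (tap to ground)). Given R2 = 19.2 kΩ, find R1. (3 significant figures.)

R1 ≈ 4.79 kΩ

The divider ratio is R2/(R1+R2) = 3.53/4.41 = 0.8005.
R1 = R2·(1/k − 1) = 19.2 × 0.2493 = 4.786 kΩ.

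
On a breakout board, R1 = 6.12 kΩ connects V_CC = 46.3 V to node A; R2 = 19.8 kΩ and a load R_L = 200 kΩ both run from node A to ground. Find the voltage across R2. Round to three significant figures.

V_out ≈ 34.6 V

First combine the lower leg with the load: R2 ‖ R_L = 18.02 kΩ.
Then V_out = V_CC · R2'/(R1 + R2') = 46.3 × 18.02/24.14 = 34.56 V.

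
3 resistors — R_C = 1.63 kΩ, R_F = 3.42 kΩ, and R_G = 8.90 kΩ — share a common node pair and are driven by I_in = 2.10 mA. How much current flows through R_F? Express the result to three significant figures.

Total conductance ΣG = 1/1.63 + 1/3.42 + 1/8.90 = 1.018 (units of 1/kΩ).
Current divider: I(R_F) = I_in · G_k/ΣG = 2.10 × (0.2924/1.018) = 2.10 × 0.2872 = 0.6030 mA.

I ≈ 0.603 mA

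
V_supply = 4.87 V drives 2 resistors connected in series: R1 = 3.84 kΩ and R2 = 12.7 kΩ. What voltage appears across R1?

V ≈ 1.13 V

ΣR = 3.84 + 12.7 = 16.54 kΩ.
By the voltage-divider rule, V = 4.87 × 3.840/16.54 = 1.131 V.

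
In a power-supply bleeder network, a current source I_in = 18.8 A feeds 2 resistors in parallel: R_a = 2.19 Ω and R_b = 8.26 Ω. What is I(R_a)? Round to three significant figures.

I ≈ 14.9 A

Two-branch current divider: I_k = I_in · R_other/(R_1 + R_2).
I(R_a) = 18.8 × 8.26/(2.19 + 8.26) = 18.8 × 0.7904 = 14.86 A.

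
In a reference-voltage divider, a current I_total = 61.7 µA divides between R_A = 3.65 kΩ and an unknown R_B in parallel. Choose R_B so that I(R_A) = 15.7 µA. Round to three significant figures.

Two-branch current divider: I_A = I_total · R_B/(R_A + R_B).
With f = 0.2545, R_B = R_A · f/(1−f) = 3.65 × 0.3413 = 1.246 kΩ.

R_B ≈ 1.25 kΩ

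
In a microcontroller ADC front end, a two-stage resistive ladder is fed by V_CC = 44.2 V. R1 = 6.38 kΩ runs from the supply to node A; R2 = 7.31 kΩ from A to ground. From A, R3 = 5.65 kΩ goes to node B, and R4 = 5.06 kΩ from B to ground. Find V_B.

V_B ≈ 8.46 V

The second stage (R3 + R4 = 10.71 kΩ) loads node A in parallel with R2.
R2 ‖ (R3+R4) = 4.345 kΩ.
V_A = 44.2 × 4.345/(6.38 + 4.345) = 17.91 V.
Stage 2 is unloaded, so V_B = V_A · R4/(R3+R4) = 17.91 × 5.06/10.71 = 8.460 V.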